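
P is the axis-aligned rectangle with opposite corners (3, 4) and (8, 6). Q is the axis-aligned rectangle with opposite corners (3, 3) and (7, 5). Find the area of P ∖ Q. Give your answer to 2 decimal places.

|P∩Q|: x∈[3,7], y∈[4,5] → 4·1 = 4.
|P| = 10.
|P ∖ Q| = |P| − |P∩Q| = 10 − 4 = 6.00.

6.00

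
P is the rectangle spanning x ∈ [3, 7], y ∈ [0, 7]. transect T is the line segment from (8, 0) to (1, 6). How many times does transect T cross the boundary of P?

The segment meets the boundary at (3,4.286), (7,0.857).

2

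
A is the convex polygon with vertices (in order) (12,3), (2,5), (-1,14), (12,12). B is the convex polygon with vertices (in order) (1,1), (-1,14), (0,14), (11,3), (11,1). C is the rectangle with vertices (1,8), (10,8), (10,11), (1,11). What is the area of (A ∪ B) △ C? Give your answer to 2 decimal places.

|A ∪ B| = 140.9659.
|(A ∪ B) ∩ C| = 27.
|(A ∪ B) △ C| = 140.9659 + 27 − 54 = 113.97.

113.97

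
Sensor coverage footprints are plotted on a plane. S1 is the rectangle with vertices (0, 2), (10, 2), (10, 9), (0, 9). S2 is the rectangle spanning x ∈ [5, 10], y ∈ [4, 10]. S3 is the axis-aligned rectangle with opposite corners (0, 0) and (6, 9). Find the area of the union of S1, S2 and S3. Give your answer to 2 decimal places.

87.00

By inclusion–exclusion:
Individual areas: |S1| = 70, |S2| = 30, |S3| = 54.
|S1∩S2|: x∈[5,10], y∈[4,9] → 5·5 = 25.
|S1∩S3|: x∈[0,6], y∈[2,9] → 6·7 = 42.
|S2∩S3|: x∈[5,6], y∈[4,9] → 1·5 = 5.
|S1∩S2∩S3| = 5.
|S1 ∪ S2 ∪ S3| = 154 − 72 + 5 = 87.00.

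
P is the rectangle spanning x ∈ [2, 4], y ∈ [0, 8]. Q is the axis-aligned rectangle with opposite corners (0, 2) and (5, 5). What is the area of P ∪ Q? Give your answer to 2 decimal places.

By inclusion–exclusion:
Individual areas: |P| = 16, |Q| = 15.
|P∩Q|: x∈[2,4], y∈[2,5] → 2·3 = 6.
|P ∪ Q| = 31 − 6 = 25.00.

25.00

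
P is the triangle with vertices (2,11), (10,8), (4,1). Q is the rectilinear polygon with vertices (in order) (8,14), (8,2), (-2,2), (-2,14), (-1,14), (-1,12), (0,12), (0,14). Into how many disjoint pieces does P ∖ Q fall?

P ∖ Q splits into 2 disjoint pieces (area 3.0833, area 0.5286).

2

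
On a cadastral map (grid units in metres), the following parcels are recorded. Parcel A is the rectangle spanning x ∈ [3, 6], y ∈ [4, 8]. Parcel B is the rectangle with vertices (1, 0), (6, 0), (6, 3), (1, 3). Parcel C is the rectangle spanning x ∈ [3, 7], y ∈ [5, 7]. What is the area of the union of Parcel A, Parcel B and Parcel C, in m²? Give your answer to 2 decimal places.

29.00

By inclusion–exclusion:
Individual areas: |Parcel A| = 12, |Parcel B| = 15, |Parcel C| = 8.
|Parcel A∩Parcel B| = 0 (no overlap).
|Parcel A∩Parcel C|: x∈[3,6], y∈[5,7] → 3·2 = 6.
|Parcel B∩Parcel C| = 0 (no overlap).
|Parcel A∩Parcel B∩Parcel C| = 0.
|Parcel A ∪ Parcel B ∪ Parcel C| = 35 − 6 + 0 = 29.00.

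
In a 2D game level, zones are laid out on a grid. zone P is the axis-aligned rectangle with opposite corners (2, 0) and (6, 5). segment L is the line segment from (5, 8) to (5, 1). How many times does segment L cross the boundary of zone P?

1

The segment meets the boundary at (5,5).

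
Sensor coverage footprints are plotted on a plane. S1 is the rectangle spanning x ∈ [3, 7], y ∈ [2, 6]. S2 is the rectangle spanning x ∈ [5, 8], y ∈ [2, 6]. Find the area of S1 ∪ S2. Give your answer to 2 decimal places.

20.00

By inclusion–exclusion:
Individual areas: |S1| = 16, |S2| = 12.
|S1∩S2|: x∈[5,7], y∈[2,6] → 2·4 = 8.
|S1 ∪ S2| = 28 − 8 = 20.00.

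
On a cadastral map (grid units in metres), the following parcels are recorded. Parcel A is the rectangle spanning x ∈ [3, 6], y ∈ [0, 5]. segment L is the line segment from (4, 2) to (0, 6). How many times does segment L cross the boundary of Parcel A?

1

The segment meets the boundary at (3,3).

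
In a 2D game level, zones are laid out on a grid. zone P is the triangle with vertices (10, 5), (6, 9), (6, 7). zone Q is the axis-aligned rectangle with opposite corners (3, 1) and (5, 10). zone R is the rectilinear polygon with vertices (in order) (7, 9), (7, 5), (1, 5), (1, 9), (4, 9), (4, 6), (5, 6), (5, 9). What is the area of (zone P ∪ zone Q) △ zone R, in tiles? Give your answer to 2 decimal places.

|zone P ∪ zone Q| = 22.
|(zone P ∪ zone Q) ∩ zone R| = 6.75.
|(zone P ∪ zone Q) △ zone R| = 22 + 21 − 13.5 = 29.50.

29.50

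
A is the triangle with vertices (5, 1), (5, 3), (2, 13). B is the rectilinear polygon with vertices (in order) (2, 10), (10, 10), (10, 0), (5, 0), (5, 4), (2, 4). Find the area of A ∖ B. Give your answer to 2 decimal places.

1.20

|A| = 3, |A∩B| = 1.8.
|A ∖ B| = |A| − |A∩B| = 3 − 1.8 = 1.20.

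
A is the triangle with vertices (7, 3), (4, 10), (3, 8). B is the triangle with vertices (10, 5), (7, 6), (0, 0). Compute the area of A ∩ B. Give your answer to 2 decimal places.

The intersection is the polygon with vertices (6.824,3.412), (6.714,3.357), (5.576,4.78), (6.06,5.194).
By the shoelace formula its area is 0.70.

0.70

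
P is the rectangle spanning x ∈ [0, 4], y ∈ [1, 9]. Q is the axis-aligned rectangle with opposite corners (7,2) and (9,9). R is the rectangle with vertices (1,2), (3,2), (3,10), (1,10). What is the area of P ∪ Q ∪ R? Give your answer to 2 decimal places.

48.00

By inclusion–exclusion:
Individual areas: |P| = 32, |Q| = 14, |R| = 16.
|P∩Q| = 0 (no overlap).
|P∩R|: x∈[1,3], y∈[2,9] → 2·7 = 14.
|Q∩R| = 0 (no overlap).
|P∩Q∩R| = 0.
|P ∪ Q ∪ R| = 62 − 14 + 0 = 48.00.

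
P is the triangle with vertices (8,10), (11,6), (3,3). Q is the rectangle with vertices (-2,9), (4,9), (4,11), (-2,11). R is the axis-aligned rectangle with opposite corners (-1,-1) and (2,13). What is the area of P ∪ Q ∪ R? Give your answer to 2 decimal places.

68.50

By inclusion–exclusion:
Individual areas: |P| = 20.5, |Q| = 12, |R| = 42.
|P∩Q| = 0.
|P∩R| = 0.
|Q∩R|: x∈[-1,2], y∈[9,11] → 3·2 = 6.
|P∩Q∩R| = 0.
|P ∪ Q ∪ R| = 74.5 − 6 + 0 = 68.50.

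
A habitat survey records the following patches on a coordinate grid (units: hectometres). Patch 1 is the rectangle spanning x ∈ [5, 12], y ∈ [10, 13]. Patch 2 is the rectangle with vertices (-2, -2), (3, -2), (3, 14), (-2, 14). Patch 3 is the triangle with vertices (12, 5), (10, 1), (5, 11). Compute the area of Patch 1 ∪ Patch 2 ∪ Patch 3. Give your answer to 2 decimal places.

By inclusion–exclusion:
Individual areas: |Patch 1| = 21, |Patch 2| = 80, |Patch 3| = 20.
|Patch 1∩Patch 2| = 0 (no overlap).
|Patch 1∩Patch 3| = 0.3333.
|Patch 2∩Patch 3| = 0.
|Patch 1∩Patch 2∩Patch 3| = 0.
|Patch 1 ∪ Patch 2 ∪ Patch 3| = 121 − 0.3333 + 0 = 120.67.

120.67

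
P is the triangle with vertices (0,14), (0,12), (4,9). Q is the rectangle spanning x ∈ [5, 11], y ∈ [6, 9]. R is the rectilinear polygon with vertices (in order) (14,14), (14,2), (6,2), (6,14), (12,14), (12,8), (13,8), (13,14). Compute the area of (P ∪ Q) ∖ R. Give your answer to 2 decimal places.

7.00

|P ∪ Q| = 22.
|(P ∪ Q) ∩ R| = 15.
|(P ∪ Q) ∖ R| = 22 − 15 = 7.00.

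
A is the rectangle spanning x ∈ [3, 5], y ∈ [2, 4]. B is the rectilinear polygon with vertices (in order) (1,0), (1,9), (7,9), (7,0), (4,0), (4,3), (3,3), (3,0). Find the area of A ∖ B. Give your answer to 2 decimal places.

1.00

|A| = 4, |A∩B| = 3.
|A ∖ B| = |A| − |A∩B| = 4 − 3 = 1.00.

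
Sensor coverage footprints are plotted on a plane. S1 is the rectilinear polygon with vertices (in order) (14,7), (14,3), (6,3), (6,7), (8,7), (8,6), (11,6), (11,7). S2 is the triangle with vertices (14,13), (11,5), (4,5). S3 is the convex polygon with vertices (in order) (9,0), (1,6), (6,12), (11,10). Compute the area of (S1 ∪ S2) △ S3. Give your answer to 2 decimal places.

66.05

|S1 ∪ S2| = 49.35.
|(S1 ∪ S2) ∩ S3| = 24.65.
|(S1 ∪ S2) △ S3| = 49.35 + 66 − 49.3 = 66.05.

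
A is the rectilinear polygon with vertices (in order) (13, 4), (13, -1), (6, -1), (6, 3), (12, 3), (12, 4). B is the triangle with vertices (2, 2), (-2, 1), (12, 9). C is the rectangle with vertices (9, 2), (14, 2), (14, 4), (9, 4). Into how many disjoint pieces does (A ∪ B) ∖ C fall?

2

(A ∪ B) ∖ C splits into 2 disjoint pieces (area 24, area 9).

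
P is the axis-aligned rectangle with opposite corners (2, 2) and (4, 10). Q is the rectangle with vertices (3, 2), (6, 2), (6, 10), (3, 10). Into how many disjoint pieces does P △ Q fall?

2

P △ Q splits into 2 disjoint pieces (area 16, area 8).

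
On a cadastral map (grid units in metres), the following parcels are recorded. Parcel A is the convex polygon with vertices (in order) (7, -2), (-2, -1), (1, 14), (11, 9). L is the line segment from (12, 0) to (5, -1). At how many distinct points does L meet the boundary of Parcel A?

1

The segment meets the boundary at (7.493,-0.644).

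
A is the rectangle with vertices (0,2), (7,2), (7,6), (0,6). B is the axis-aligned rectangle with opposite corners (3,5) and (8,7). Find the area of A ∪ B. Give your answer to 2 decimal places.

By inclusion–exclusion:
Individual areas: |A| = 28, |B| = 10.
|A∩B|: x∈[3,7], y∈[5,6] → 4·1 = 4.
|A ∪ B| = 38 − 4 = 34.00.

34.00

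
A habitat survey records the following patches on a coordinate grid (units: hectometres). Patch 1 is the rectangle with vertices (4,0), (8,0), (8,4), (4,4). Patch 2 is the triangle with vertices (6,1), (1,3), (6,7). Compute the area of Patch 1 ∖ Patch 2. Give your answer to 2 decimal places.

|Patch 1| = 16, |Patch 1∩Patch 2| = 5.2.
|Patch 1 ∖ Patch 2| = |Patch 1| − |Patch 1∩Patch 2| = 16 − 5.2 = 10.80.

10.80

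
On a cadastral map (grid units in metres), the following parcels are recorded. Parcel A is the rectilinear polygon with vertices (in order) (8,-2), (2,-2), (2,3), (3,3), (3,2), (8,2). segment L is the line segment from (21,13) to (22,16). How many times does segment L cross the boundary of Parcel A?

0

The segment lies entirely outside Parcel A and never meets its boundary.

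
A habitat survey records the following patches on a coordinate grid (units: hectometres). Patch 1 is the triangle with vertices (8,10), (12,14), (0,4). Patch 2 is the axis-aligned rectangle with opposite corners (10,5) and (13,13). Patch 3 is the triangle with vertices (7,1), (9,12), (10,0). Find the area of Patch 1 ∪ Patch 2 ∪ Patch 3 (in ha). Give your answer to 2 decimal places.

By inclusion–exclusion:
Individual areas: |Patch 1| = 4, |Patch 2| = 24, |Patch 3| = 17.5.
|Patch 1∩Patch 2| = 0.2333.
|Patch 1∩Patch 3| = 0.113.
|Patch 2∩Patch 3| = 0.
|Patch 1∩Patch 2∩Patch 3| = 0.
|Patch 1 ∪ Patch 2 ∪ Patch 3| = 45.5 − 0.3464 + 0 = 45.15.

45.15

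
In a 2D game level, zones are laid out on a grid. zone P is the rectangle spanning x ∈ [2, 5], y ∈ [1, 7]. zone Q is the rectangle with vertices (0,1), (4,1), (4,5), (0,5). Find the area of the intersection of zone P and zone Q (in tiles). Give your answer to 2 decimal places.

8.00

|zone P∩zone Q|: x∈[2,4], y∈[1,5] → 2·4 = 8.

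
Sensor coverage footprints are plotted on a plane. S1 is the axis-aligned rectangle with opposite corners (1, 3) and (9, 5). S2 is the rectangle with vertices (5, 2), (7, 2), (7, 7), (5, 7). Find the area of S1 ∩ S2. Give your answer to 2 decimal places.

|S1∩S2|: x∈[5,7], y∈[3,5] → 2·2 = 4.

4.00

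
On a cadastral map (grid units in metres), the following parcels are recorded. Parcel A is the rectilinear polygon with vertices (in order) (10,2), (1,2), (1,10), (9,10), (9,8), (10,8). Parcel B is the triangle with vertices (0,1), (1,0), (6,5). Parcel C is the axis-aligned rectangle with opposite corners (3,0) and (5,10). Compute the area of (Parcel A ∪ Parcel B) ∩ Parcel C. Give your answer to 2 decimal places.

The region (Parcel A ∪ Parcel B) ∩ Parcel C is the polygon with vertices (5,10), (5,2), (3,2), (3,10).
By the shoelace formula its area is 16.00.

16.00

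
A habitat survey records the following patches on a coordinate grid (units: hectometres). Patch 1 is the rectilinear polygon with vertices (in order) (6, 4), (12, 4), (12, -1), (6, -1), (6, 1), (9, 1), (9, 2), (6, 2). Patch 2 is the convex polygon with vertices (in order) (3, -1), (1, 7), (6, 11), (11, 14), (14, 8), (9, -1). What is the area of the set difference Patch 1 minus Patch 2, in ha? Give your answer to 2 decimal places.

|Patch 1| = 27, |Patch 1∩Patch 2| = 18.9444.
|Patch 1 ∖ Patch 2| = |Patch 1| − |Patch 1∩Patch 2| = 27 − 18.9444 = 8.06.

8.06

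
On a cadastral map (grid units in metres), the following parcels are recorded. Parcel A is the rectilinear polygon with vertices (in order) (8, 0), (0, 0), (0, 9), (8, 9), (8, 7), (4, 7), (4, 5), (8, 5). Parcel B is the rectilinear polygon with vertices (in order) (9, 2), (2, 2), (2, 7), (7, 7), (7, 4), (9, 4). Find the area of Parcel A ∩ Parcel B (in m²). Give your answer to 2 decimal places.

21.00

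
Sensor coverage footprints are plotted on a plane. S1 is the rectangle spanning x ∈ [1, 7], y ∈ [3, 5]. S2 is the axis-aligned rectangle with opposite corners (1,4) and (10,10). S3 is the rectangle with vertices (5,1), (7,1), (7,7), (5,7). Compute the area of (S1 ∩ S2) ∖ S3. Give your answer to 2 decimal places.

|S1 ∩ S2| = 6.
|(S1 ∩ S2) ∩ S3| = 2.
|(S1 ∩ S2) ∖ S3| = 6 − 2 = 4.00.

4.00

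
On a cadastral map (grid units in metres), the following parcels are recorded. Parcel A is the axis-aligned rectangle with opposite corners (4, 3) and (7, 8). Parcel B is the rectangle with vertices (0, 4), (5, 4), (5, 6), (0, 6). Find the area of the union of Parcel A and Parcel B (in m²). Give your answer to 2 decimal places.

By inclusion–exclusion:
Individual areas: |Parcel A| = 15, |Parcel B| = 10.
|Parcel A∩Parcel B|: x∈[4,5], y∈[4,6] → 1·2 = 2.
|Parcel A ∪ Parcel B| = 25 − 2 = 23.00.

23.00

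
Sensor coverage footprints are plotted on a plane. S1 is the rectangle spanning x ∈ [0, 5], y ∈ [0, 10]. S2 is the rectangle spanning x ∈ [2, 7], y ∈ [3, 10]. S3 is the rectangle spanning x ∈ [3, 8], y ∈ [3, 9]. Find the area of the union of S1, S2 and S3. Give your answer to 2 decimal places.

70.00

By inclusion–exclusion:
Individual areas: |S1| = 50, |S2| = 35, |S3| = 30.
|S1∩S2|: x∈[2,5], y∈[3,10] → 3·7 = 21.
|S1∩S3|: x∈[3,5], y∈[3,9] → 2·6 = 12.
|S2∩S3|: x∈[3,7], y∈[3,9] → 4·6 = 24.
|S1∩S2∩S3| = 12.
|S1 ∪ S2 ∪ S3| = 115 − 57 + 12 = 70.00.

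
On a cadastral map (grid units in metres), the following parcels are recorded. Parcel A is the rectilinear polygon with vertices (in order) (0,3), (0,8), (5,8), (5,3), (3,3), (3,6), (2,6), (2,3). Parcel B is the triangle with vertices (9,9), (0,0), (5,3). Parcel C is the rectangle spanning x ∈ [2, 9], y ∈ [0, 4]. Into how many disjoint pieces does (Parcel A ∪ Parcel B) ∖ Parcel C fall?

2

(Parcel A ∪ Parcel B) ∖ Parcel C splits into 2 disjoint pieces (area 23.6667, area 0.8).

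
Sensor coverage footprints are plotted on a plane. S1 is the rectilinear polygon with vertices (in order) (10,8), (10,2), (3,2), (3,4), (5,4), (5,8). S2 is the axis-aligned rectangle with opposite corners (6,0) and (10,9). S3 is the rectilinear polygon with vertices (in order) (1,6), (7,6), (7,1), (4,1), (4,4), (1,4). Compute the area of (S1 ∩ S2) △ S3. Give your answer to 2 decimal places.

37.00

|S1 ∩ S2| = 24.
|(S1 ∩ S2) ∩ S3| = 4.
|(S1 ∩ S2) △ S3| = 24 + 21 − 8 = 37.00.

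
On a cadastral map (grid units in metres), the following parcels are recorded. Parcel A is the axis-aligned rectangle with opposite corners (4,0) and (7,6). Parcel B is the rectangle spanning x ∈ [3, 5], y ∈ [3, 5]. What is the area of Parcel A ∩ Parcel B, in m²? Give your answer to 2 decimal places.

2.00

|Parcel A∩Parcel B|: x∈[4,5], y∈[3,5] → 1·2 = 2.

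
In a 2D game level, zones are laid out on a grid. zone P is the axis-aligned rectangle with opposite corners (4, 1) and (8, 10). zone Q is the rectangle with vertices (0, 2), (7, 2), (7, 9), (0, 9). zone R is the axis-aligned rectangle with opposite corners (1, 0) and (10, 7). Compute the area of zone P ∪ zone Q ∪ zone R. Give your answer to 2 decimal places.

88.00

By inclusion–exclusion:
Individual areas: |zone P| = 36, |zone Q| = 49, |zone R| = 63.
|zone P∩zone Q|: x∈[4,7], y∈[2,9] → 3·7 = 21.
|zone P∩zone R|: x∈[4,8], y∈[1,7] → 4·6 = 24.
|zone Q∩zone R|: x∈[1,7], y∈[2,7] → 6·5 = 30.
|zone P∩zone Q∩zone R| = 15.
|zone P ∪ zone Q ∪ zone R| = 148 − 75 + 15 = 88.00.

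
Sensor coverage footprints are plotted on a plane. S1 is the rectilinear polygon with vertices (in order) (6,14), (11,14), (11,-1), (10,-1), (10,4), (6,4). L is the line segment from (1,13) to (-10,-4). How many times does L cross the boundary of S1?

The segment lies entirely outside S1 and never meets its boundary.

0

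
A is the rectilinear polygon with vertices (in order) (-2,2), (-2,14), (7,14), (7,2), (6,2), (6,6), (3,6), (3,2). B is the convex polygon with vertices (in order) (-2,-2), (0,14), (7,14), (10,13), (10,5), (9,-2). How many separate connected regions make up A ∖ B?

A ∖ B is a single connected region.

1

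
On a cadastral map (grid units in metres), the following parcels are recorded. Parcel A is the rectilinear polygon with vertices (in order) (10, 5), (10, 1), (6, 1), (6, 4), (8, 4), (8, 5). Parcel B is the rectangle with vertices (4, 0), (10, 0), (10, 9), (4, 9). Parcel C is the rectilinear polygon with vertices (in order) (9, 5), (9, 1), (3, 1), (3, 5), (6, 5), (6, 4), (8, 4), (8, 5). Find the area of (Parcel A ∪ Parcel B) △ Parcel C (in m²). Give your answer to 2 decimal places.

40.00

|Parcel A ∪ Parcel B| = 54.
|(Parcel A ∪ Parcel B) ∩ Parcel C| = 18.
|(Parcel A ∪ Parcel B) △ Parcel C| = 54 + 22 − 36 = 40.00.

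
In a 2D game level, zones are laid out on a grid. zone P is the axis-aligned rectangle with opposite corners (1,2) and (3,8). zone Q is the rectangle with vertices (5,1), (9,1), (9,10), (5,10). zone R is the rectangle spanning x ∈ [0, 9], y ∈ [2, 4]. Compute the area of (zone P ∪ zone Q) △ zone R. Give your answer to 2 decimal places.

|zone P ∪ zone Q| = 48.
|(zone P ∪ zone Q) ∩ zone R| = 12.
|(zone P ∪ zone Q) △ zone R| = 48 + 18 − 24 = 42.00.

42.00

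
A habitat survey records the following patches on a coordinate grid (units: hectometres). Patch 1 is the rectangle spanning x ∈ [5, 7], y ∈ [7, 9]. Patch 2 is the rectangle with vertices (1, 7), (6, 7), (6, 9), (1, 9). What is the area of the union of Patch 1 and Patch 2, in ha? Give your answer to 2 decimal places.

12.00

By inclusion–exclusion:
Individual areas: |Patch 1| = 4, |Patch 2| = 10.
|Patch 1∩Patch 2|: x∈[5,6], y∈[7,9] → 1·2 = 2.
|Patch 1 ∪ Patch 2| = 14 − 2 = 12.00.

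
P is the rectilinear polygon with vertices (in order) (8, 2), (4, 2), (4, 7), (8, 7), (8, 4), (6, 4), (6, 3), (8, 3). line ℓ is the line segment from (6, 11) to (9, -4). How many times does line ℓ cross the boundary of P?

4

The segment meets the boundary at (7.8,2), (7.6,3), (7.4,4), (6.8,7).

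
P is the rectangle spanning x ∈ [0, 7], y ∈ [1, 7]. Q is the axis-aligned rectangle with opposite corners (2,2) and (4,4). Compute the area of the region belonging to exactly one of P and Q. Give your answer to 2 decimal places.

38.00

|P∩Q|: x∈[2,4], y∈[2,4] → 2·2 = 4.
|P △ Q| = |P| + |Q| − 2·|P∩Q| = 42 + 4 − 8 = 38.00.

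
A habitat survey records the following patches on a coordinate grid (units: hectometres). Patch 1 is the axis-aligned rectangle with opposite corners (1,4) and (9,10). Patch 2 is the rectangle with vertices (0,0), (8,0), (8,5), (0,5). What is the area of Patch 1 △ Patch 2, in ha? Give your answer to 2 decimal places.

74.00

|Patch 1∩Patch 2|: x∈[1,8], y∈[4,5] → 7·1 = 7.
|Patch 1 △ Patch 2| = |Patch 1| + |Patch 2| − 2·|Patch 1∩Patch 2| = 48 + 40 − 14 = 74.00.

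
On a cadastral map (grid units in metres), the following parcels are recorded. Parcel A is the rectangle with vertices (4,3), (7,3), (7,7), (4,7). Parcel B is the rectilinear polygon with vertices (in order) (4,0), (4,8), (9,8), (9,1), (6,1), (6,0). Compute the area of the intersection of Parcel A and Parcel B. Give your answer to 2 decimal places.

The intersection is the polygon with vertices (7,7), (7,3), (4,3), (4,7).
By the shoelace formula its area is 12.00.

12.00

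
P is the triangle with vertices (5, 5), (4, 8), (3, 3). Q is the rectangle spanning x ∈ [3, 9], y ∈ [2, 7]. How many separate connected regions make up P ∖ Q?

P ∖ Q is a single connected region.

1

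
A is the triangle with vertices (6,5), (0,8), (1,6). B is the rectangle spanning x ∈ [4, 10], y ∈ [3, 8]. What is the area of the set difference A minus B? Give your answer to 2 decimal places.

3.90

|A| = 4.5, |A∩B| = 0.6.
|A ∖ B| = |A| − |A∩B| = 4.5 − 0.6 = 3.90.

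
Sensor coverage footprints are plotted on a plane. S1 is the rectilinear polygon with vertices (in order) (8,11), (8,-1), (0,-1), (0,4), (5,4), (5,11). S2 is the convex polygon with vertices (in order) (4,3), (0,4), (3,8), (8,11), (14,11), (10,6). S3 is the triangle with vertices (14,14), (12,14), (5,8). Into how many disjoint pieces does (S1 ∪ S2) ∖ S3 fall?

(S1 ∪ S2) ∖ S3 is a single connected region.

1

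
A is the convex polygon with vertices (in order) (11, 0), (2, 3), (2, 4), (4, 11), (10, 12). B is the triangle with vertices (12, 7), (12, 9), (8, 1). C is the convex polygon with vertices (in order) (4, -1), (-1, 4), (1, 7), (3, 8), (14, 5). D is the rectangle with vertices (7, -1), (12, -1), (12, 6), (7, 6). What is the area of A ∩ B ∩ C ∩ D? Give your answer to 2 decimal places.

1.59

The intersection is the polygon with vertices (8.286,1.571), (10.48,5.96), (10.504,5.954), (10.593,4.889), (8.444,1.667).
By the shoelace formula its area is 1.59.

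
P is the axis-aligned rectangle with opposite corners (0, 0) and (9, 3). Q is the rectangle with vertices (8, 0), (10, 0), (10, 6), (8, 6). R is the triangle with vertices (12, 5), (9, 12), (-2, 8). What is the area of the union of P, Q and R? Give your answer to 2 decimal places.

79.79

By inclusion–exclusion:
Individual areas: |P| = 27, |Q| = 12, |R| = 44.5.
|P∩Q|: x∈[8,9], y∈[0,3] → 1·3 = 3.
|P∩R| = 0.
|Q∩R| = 0.7143.
|P∩Q∩R| = 0.
|P ∪ Q ∪ R| = 83.5 − 3.7143 + 0 = 79.79.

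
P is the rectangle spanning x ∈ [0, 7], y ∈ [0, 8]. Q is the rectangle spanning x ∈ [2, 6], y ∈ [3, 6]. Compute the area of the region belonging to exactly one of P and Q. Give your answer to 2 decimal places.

44.00

|P∩Q|: x∈[2,6], y∈[3,6] → 4·3 = 12.
|P △ Q| = |P| + |Q| − 2·|P∩Q| = 56 + 12 − 24 = 44.00.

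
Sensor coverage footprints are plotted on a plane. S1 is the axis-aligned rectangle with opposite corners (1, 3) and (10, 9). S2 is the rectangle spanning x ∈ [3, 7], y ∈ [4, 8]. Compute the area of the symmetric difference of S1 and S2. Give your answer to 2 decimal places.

38.00

|S1∩S2|: x∈[3,7], y∈[4,8] → 4·4 = 16.
|S1 △ S2| = |S1| + |S2| − 2·|S1∩S2| = 54 + 16 − 32 = 38.00.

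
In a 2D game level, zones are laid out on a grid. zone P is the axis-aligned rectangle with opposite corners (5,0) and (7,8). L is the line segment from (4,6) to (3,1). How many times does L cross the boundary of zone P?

The segment lies entirely outside zone P and never meets its boundary.

0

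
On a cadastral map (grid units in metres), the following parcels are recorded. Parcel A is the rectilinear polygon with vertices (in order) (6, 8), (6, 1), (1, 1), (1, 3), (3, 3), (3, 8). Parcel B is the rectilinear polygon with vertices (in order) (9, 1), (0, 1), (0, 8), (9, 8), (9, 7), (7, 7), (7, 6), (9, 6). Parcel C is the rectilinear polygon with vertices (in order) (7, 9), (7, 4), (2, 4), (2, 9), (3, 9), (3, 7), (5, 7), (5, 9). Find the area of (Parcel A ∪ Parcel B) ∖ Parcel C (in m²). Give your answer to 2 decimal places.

|Parcel A ∪ Parcel B| = 61.
|(Parcel A ∪ Parcel B) ∩ Parcel C| = 18.
|(Parcel A ∪ Parcel B) ∖ Parcel C| = 61 − 18 = 43.00.

43.00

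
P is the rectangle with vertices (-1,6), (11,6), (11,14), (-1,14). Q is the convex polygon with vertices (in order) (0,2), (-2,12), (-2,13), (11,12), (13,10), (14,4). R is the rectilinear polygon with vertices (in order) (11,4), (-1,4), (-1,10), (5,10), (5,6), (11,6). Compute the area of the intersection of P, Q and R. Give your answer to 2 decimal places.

23.90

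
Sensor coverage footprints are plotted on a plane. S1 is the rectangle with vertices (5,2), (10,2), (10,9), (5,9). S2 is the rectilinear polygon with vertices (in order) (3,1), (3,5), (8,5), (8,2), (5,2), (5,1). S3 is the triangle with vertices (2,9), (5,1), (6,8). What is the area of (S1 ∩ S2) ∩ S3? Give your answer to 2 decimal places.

1.07

The region (S1 ∩ S2) ∩ S3 is the polygon with vertices (5.571,5), (5.143,2), (5,2), (5,5).
By the shoelace formula its area is 1.07.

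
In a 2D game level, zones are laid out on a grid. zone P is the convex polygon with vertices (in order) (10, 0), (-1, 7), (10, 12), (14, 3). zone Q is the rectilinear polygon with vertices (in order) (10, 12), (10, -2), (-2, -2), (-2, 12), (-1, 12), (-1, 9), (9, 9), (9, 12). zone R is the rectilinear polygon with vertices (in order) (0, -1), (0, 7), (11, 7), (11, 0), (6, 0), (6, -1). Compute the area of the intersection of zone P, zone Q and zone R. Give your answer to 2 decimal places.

38.18

The intersection is the polygon with vertices (10,0), (0,6.364), (0,7), (10,7).
By the shoelace formula its area is 38.18.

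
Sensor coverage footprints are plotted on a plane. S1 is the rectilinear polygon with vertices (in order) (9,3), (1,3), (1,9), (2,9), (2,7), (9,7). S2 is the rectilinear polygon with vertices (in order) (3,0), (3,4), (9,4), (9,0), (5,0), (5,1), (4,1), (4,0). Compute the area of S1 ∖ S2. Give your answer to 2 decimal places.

|S1| = 34, |S1∩S2| = 6.
|S1 ∖ S2| = |S1| − |S1∩S2| = 34 − 6 = 28.00.

28.00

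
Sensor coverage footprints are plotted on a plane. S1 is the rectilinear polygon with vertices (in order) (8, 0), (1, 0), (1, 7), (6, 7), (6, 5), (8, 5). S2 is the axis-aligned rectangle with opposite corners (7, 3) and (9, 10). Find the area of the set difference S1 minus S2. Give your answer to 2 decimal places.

43.00

|S1| = 45, |S1∩S2| = 2.
|S1 ∖ S2| = |S1| − |S1∩S2| = 45 − 2 = 43.00.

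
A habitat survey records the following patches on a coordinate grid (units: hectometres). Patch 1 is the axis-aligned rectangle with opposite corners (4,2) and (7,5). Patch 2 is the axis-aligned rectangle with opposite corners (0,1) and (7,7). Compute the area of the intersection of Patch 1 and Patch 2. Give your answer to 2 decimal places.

|Patch 1∩Patch 2|: x∈[4,7], y∈[2,5] → 3·3 = 9.

9.00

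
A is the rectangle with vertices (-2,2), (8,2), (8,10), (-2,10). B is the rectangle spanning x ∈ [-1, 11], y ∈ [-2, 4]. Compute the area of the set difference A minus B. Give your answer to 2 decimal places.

|A∩B|: x∈[-1,8], y∈[2,4] → 9·2 = 18.
|A| = 80.
|A ∖ B| = |A| − |A∩B| = 80 − 18 = 62.00.

62.00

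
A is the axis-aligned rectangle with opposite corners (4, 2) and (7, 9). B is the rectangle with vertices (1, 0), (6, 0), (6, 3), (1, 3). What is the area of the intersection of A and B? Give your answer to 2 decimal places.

2.00

|A∩B|: x∈[4,6], y∈[2,3] → 2·1 = 2.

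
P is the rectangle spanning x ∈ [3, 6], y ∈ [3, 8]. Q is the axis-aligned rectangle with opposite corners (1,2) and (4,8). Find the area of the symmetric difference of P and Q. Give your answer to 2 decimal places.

23.00

|P∩Q|: x∈[3,4], y∈[3,8] → 1·5 = 5.
|P △ Q| = |P| + |Q| − 2·|P∩Q| = 15 + 18 − 10 = 23.00.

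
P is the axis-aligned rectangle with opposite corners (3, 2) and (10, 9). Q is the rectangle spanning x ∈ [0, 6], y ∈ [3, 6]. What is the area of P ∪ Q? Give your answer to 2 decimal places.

58.00

By inclusion–exclusion:
Individual areas: |P| = 49, |Q| = 18.
|P∩Q|: x∈[3,6], y∈[3,6] → 3·3 = 9.
|P ∪ Q| = 67 − 9 = 58.00.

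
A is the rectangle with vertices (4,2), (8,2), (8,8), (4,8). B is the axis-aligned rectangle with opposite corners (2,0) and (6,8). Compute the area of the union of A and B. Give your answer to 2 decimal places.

44.00

By inclusion–exclusion:
Individual areas: |A| = 24, |B| = 32.
|A∩B|: x∈[4,6], y∈[2,8] → 2·6 = 12.
|A ∪ B| = 56 − 12 = 44.00.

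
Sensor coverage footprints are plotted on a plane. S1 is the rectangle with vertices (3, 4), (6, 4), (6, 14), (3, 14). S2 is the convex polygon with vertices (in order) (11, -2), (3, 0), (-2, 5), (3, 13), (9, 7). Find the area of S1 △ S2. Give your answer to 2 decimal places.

|S1| = 30, |S2| = 105.5, |S1∩S2| = 22.5.
|S1 △ S2| = |S1| + |S2| − 2·|S1∩S2| = 30 + 105.5 − 45 = 90.50.

90.50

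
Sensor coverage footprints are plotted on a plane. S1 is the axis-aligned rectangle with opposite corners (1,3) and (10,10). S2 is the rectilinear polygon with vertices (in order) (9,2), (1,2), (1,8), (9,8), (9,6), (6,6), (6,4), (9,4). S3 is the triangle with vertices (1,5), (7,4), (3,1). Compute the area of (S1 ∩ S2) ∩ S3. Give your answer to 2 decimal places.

7.25

The region (S1 ∩ S2) ∩ S3 is the polygon with vertices (6,4), (7,4), (5.667,3), (2,3), (1,5), (6,4.167).
By the shoelace formula its area is 7.25.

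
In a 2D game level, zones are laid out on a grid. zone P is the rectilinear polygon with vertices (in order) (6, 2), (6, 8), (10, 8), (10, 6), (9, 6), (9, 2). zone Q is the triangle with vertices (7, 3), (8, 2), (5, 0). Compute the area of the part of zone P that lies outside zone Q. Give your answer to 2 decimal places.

|zone P| = 20, |zone P∩zone Q| = 0.8333.
|zone P ∖ zone Q| = |zone P| − |zone P∩zone Q| = 20 − 0.8333 = 19.17.

19.17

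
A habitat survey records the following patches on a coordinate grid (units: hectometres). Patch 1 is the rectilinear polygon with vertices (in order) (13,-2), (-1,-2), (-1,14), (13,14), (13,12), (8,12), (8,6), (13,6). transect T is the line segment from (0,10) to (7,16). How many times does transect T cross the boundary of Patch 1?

The segment meets the boundary at (4.667,14).

1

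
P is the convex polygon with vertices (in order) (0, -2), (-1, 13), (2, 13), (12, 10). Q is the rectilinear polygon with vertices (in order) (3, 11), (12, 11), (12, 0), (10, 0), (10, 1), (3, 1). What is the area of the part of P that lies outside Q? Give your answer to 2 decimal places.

|P| = 100.5, |P∩Q| = 47.8333.
|P ∖ Q| = |P| − |P∩Q| = 100.5 − 47.8333 = 52.67.

52.67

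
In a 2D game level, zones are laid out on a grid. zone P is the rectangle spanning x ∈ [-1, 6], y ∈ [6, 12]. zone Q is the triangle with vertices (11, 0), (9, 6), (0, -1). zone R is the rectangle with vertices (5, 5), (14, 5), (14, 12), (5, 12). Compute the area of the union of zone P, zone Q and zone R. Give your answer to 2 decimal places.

By inclusion–exclusion:
Individual areas: |zone P| = 42, |zone Q| = 34, |zone R| = 63.
|zone P∩zone Q| = 0.
|zone P∩zone R|: x∈[5,6], y∈[6,12] → 1·6 = 6.
|zone Q∩zone R| = 0.8095.
|zone P∩zone Q∩zone R| = 0.
|zone P ∪ zone Q ∪ zone R| = 139 − 6.8095 + 0 = 132.19.

132.19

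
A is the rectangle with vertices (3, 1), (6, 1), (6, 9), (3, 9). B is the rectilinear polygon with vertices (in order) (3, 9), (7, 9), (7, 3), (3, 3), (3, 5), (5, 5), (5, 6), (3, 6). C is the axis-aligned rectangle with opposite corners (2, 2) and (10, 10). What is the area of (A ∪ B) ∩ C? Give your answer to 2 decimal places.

|A ∪ B| = 30.
|(A ∪ B) ∩ C| = 27.00.

27.00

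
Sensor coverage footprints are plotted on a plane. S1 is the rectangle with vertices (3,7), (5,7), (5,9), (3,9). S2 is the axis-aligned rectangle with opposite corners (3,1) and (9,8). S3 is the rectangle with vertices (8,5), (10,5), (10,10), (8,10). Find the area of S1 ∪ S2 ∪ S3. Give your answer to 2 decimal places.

By inclusion–exclusion:
Individual areas: |S1| = 4, |S2| = 42, |S3| = 10.
|S1∩S2|: x∈[3,5], y∈[7,8] → 2·1 = 2.
|S1∩S3| = 0 (no overlap).
|S2∩S3|: x∈[8,9], y∈[5,8] → 1·3 = 3.
|S1∩S2∩S3| = 0.
|S1 ∪ S2 ∪ S3| = 56 − 5 + 0 = 51.00.

51.00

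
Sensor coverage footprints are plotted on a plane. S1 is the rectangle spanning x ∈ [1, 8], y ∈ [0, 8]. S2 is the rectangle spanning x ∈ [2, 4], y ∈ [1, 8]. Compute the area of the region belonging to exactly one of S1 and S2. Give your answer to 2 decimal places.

|S1∩S2|: x∈[2,4], y∈[1,8] → 2·7 = 14.
|S1 △ S2| = |S1| + |S2| − 2·|S1∩S2| = 56 + 14 − 28 = 42.00.

42.00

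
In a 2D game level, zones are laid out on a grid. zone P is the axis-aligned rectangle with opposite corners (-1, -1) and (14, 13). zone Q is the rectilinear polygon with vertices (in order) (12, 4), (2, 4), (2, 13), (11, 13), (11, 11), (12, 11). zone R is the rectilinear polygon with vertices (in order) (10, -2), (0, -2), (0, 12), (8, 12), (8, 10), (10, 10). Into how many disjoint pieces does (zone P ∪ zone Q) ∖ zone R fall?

1

(zone P ∪ zone Q) ∖ zone R is a single connected region.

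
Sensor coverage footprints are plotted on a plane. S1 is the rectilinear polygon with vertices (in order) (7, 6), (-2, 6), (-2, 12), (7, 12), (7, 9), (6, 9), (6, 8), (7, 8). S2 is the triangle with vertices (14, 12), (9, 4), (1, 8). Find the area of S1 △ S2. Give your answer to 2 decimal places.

69.92

|S1| = 53, |S2| = 42, |S1∩S2| = 12.5385.
|S1 △ S2| = |S1| + |S2| − 2·|S1∩S2| = 53 + 42 − 25.0769 = 69.92.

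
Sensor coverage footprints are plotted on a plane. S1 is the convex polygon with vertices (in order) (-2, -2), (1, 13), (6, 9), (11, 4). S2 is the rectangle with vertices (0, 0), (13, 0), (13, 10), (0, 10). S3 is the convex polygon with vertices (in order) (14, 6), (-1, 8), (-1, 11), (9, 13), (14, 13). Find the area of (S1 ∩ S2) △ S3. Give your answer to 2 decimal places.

121.48

|S1 ∩ S2| = 74.1417.
|(S1 ∩ S2) ∩ S3| = 16.3314.
|(S1 ∩ S2) △ S3| = 74.1417 + 80 − 32.6628 = 121.48.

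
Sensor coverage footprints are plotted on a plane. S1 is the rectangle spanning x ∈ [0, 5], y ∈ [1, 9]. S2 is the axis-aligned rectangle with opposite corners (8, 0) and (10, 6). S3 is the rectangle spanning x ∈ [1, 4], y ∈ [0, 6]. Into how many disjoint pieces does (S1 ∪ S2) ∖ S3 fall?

2

(S1 ∪ S2) ∖ S3 splits into 2 disjoint pieces (area 25, area 12).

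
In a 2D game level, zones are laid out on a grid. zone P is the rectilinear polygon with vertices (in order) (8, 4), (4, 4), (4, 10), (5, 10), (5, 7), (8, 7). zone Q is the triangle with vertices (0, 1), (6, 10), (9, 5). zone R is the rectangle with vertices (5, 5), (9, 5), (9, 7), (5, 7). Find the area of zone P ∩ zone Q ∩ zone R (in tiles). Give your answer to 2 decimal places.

5.97

The intersection is the polygon with vertices (7.8,7), (8,6.667), (8,5), (5,5), (5,7).
By the shoelace formula its area is 5.97.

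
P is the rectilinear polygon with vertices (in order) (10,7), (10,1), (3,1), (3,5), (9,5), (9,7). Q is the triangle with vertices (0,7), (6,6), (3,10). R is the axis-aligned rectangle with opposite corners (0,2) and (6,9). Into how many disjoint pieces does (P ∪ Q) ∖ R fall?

2

(P ∪ Q) ∖ R splits into 2 disjoint pieces (area 21, area 0.875).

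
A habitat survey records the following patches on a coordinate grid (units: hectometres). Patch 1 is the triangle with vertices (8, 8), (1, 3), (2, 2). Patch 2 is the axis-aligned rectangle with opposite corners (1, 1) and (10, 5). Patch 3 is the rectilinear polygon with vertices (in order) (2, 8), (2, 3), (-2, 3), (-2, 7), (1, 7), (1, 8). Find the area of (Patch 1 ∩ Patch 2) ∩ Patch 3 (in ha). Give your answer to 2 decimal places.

0.36

The region (Patch 1 ∩ Patch 2) ∩ Patch 3 is the polygon with vertices (2,3.714), (2,3), (1,3).
By the shoelace formula its area is 0.36.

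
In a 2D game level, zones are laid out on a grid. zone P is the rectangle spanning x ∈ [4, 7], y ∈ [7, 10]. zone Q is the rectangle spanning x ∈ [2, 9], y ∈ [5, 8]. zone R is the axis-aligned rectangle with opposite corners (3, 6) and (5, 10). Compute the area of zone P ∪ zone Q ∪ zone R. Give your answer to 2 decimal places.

By inclusion–exclusion:
Individual areas: |zone P| = 9, |zone Q| = 21, |zone R| = 8.
|zone P∩zone Q|: x∈[4,7], y∈[7,8] → 3·1 = 3.
|zone P∩zone R|: x∈[4,5], y∈[7,10] → 1·3 = 3.
|zone Q∩zone R|: x∈[3,5], y∈[6,8] → 2·2 = 4.
|zone P∩zone Q∩zone R| = 1.
|zone P ∪ zone Q ∪ zone R| = 38 − 10 + 1 = 29.00.

29.00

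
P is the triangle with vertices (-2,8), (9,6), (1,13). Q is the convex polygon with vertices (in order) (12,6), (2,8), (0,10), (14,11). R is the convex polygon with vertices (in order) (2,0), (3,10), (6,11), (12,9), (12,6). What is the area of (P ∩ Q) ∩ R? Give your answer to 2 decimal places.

The region (P ∩ Q) ∩ R is the polygon with vertices (2.784,7.843), (3,10), (3.818,10.273), (4.094,10.293), (8.111,6.778).
By the shoelace formula its area is 8.40.

8.40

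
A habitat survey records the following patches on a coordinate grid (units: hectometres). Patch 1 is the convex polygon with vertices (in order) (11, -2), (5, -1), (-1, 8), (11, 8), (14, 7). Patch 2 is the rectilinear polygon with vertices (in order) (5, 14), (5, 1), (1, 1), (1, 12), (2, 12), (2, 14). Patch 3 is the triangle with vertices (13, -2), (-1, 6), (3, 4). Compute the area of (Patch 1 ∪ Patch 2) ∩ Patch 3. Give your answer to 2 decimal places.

1.82

The region (Patch 1 ∪ Patch 2) ∩ Patch 3 is the polygon with vertices (1,5), (3,4), (11.333,-1), (11.32,-1.04), (1,4.857).
By the shoelace formula its area is 1.82.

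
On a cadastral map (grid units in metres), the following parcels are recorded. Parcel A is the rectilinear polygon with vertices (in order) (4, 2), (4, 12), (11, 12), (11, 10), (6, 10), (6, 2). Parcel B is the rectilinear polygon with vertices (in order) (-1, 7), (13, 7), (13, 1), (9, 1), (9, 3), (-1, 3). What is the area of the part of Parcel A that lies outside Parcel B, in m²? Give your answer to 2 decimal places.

|Parcel A| = 30, |Parcel A∩Parcel B| = 8.
|Parcel A ∖ Parcel B| = |Parcel A| − |Parcel A∩Parcel B| = 30 − 8 = 22.00.

22.00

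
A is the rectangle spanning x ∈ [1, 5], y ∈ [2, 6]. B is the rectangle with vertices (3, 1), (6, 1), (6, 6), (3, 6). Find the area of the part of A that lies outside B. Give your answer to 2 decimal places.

|A∩B|: x∈[3,5], y∈[2,6] → 2·4 = 8.
|A| = 16.
|A ∖ B| = |A| − |A∩B| = 16 − 8 = 8.00.

8.00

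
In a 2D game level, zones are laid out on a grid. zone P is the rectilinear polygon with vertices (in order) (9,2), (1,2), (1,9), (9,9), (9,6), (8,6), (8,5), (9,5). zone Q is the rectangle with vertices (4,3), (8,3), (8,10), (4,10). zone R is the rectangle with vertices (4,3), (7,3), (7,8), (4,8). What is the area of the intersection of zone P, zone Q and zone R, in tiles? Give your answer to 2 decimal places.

The intersection is the polygon with vertices (4,3), (4,8), (7,8), (7,3).
By the shoelace formula its area is 15.00.

15.00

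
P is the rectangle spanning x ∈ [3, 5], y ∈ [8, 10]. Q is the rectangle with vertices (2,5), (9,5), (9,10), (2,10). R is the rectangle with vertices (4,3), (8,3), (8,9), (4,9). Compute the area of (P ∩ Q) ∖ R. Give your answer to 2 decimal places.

|P ∩ Q| = 4.
|(P ∩ Q) ∩ R| = 1.
|(P ∩ Q) ∖ R| = 4 − 1 = 3.00.

3.00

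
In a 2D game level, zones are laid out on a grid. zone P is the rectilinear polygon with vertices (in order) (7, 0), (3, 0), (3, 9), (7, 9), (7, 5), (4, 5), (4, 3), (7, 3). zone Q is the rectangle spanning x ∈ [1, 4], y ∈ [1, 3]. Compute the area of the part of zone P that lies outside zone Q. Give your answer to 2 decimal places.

|zone P| = 30, |zone P∩zone Q| = 2.
|zone P ∖ zone Q| = |zone P| − |zone P∩zone Q| = 30 − 2 = 28.00.

28.00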